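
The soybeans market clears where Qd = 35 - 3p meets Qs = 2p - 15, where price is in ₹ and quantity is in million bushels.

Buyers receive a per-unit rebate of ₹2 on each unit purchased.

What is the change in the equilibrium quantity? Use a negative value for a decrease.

Initially, 35 - 3p = 2p - 15, so 50 = 5p and p = 10, Q = 5.
Since buyers' out-of-pocket price is the market price minus the rebate, the effective demand curve becomes Qd = 41 - 3p.
Equate the new curves: 41 - 3p = 2p - 15, giving 56 = 5p, p = 11.2, Q = 7.4.
ΔQ = 7.4 − 5 = +2.4.

+2.4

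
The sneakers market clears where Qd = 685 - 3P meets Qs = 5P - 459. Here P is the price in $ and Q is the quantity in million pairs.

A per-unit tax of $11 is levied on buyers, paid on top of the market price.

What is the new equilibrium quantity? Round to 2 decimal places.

235.38

Original equilibrium: 685 - 3P = 5P - 459 gives 1144 = 8P, so P = 143 and Q = 256.
Since buyers pay the price plus the tax, the effective demand curve becomes Qd = 652 - 3P.
Equate the new curves: 652 - 3P = 5P - 459, giving 1111 = 8P, P = 138.875, Q = 235.375.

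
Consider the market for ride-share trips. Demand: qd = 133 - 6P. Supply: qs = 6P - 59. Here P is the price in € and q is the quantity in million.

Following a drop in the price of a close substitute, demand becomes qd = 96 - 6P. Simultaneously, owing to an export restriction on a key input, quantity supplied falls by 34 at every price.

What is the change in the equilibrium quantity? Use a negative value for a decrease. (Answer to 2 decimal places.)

-35.50

Solve the original market: 133 - 6P = 6P - 59, hence P = 16 and q = 37.
The shock moves the curves to qd = 96 - 6P and qs = 6P - 93.
Clearing the new market: 96 - 6P = 6P - 93, so P = 15.75 and q = 1.5.
Δq = 1.5 − 37 = -35.50.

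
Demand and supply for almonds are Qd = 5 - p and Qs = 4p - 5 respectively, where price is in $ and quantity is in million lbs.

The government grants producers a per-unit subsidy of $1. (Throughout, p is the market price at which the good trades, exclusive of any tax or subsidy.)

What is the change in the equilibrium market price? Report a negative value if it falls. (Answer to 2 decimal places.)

Initially, 5 - p = 4p - 5, so 10 = 5p and p = 2, Q = 3.
Since sellers receive the price plus the subsidy, the effective supply curve becomes Qs = 4p - 1.
Clearing the new market: 5 - p = 4p - 1, so p = 1.2 and Q = 3.8.
Δp = 1.2 − 2 = -0.80.

-0.80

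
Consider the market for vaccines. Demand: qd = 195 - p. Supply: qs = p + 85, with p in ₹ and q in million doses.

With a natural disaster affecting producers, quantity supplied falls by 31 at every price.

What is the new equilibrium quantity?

Original equilibrium: 195 - p = p + 85 gives 110 = 2p, so p = 55 and q = 140.
With the change applied: demand qd = 195 - p, supply qs = p + 54.
Equate the new curves: 195 - p = p + 54, giving 141 = 2p, p = 70.5, q = 124.5.

124.5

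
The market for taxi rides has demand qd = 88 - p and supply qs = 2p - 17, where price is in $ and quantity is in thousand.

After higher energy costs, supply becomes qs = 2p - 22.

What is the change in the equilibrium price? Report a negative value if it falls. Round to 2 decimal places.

Initially, 88 - p = 2p - 17, so 105 = 3p and p = 35, q = 53.
With the change applied: demand qd = 88 - p, supply qs = 2p - 22.
New equilibrium: 88 - p = 2p - 22 ⇒ 110 = 3p ⇒ p = 110/3 ≈ 36.6667, q = 154/3 ≈ 51.3333.
Δp = 36.6667 − 35 = +1.67.

+1.67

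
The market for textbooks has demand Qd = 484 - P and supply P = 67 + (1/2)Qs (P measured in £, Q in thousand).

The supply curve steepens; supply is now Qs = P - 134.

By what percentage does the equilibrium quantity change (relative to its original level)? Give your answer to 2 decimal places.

Initially, 484 - P = 2P - 134, so 618 = 3P and P = 206, Q = 278.
After the shift, demand is Qd = 484 - P and supply is Qs = P - 134.
Equate the new curves: 484 - P = P - 134, giving 618 = 2P, P = 309, Q = 175.
%ΔQ = (175 − 278) / 278 × 100 = -37.05%.

-37.05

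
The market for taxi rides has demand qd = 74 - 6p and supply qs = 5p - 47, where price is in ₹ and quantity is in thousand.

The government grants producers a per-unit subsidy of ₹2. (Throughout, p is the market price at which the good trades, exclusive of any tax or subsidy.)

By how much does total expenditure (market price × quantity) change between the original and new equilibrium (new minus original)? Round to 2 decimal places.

Before the shock: 74 - 6p = 5p - 47 ⇒ 121 = 11p ⇒ p = 11, q = 8.
Since sellers receive the price plus the subsidy, the effective supply curve becomes qs = 5p - 37.
Setting them equal: 74 - 6p = 5p - 37 → 111 = 11p, so p = 111/11 ≈ 10.0909 and q = 148/11 ≈ 13.4545.
Expenditure moves from 11×8 = 88 to 10.0909×13.4545 = 135.7686; change = +47.77.

+47.77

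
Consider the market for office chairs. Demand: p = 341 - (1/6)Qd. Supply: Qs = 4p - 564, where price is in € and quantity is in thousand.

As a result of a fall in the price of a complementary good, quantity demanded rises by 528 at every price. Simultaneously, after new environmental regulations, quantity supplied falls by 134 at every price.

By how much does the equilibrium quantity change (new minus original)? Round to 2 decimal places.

+130.80

Solve the original market: 2046 - 6p = 4p - 564, hence p = 261 and Q = 480.
The shock moves the curves to Qd = 2574 - 6p and Qs = 4p - 698.
New equilibrium: 2574 - 6p = 4p - 698 ⇒ 3272 = 10p ⇒ p = 327.2, Q = 610.8.
ΔQ = 610.8 − 480 = +130.80.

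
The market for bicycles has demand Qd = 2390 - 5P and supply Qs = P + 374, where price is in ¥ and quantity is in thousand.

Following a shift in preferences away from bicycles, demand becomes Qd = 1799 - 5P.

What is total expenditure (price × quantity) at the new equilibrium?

145231.25

Solve the original market: 2390 - 5P = P + 374, hence P = 336 and Q = 710.
With the change applied: demand Qd = 1799 - 5P, supply Qs = P + 374.
Equate the new curves: 1799 - 5P = P + 374, giving 1425 = 6P, P = 237.5, Q = 611.5.
New expenditure = 237.5 × 611.5 = 145231.25.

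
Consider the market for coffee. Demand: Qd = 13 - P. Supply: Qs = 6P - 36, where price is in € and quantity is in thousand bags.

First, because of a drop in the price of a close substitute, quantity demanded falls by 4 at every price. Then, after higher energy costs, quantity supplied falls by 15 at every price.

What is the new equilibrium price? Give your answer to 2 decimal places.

Initially, 13 - P = 6P - 36, so 49 = 7P and P = 7, Q = 6.
The new curves are Qd = 9 - P (demand) and Qs = 6P - 51 (supply).
Setting them equal: 9 - P = 6P - 51 → 60 = 7P, so P = 60/7 ≈ 8.5714 and Q = 3/7 ≈ 0.4286.

8.57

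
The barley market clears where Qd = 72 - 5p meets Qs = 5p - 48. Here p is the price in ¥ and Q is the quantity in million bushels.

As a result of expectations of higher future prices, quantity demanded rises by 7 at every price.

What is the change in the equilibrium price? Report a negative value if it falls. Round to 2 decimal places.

+0.70

Solve the original market: 72 - 5p = 5p - 48, hence p = 12 and Q = 12.
After the shift, demand is Qd = 79 - 5p and supply is Qs = 5p - 48.
New equilibrium: 79 - 5p = 5p - 48 ⇒ 127 = 10p ⇒ p = 12.7, Q = 15.5.
Δp = 12.7 − 12 = +0.70.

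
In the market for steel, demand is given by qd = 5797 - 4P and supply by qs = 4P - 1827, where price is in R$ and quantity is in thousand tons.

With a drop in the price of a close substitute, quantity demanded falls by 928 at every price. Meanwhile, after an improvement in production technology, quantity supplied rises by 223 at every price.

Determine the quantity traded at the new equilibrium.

Solve the original market: 5797 - 4P = 4P - 1827, hence P = 953 and q = 1985.
The new curves are qd = 4869 - 4P (demand) and qs = 4P - 1604 (supply).
Setting them equal: 4869 - 4P = 4P - 1604 → 6473 = 8P, so P = 809.125 and q = 1632.5.

1632.5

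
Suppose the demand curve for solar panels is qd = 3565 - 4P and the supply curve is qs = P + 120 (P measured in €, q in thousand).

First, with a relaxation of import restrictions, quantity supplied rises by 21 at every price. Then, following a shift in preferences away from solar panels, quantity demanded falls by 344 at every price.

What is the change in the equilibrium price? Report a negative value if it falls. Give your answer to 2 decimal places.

-73.00

Original equilibrium: 3565 - 4P = P + 120 gives 3445 = 5P, so P = 689 and q = 809.
The shock moves the curves to qd = 3221 - 4P and qs = P + 141.
New equilibrium: 3221 - 4P = P + 141 ⇒ 3080 = 5P ⇒ P = 616, q = 757.
ΔP = 616 − 689 = -73.00.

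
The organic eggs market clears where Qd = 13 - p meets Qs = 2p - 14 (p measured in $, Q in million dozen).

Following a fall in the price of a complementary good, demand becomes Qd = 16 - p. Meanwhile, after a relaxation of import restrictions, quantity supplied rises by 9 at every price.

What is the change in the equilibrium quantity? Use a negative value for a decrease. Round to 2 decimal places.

+5.00

Original equilibrium: 13 - p = 2p - 14 gives 27 = 3p, so p = 9 and Q = 4.
The new curves are Qd = 16 - p (demand) and Qs = 2p - 5 (supply).
Clearing the new market: 16 - p = 2p - 5, so p = 7 and Q = 9.
ΔQ = 9 − 4 = +5.00.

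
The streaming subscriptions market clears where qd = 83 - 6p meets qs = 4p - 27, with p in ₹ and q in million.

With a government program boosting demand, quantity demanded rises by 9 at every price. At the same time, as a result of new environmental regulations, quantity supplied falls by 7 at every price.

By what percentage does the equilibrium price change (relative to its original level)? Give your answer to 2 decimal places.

Initially, 83 - 6p = 4p - 27, so 110 = 10p and p = 11, q = 17.
The new curves are qd = 92 - 6p (demand) and qs = 4p - 34 (supply).
Equate the new curves: 92 - 6p = 4p - 34, giving 126 = 10p, p = 12.6, q = 16.4.
%Δp = (12.6 − 11) / 11 × 100 = +14.55%.

+14.55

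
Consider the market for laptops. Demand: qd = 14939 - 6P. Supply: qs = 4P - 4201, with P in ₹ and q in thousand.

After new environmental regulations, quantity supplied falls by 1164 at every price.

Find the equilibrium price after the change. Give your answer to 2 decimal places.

2030.40

Solve the original market: 14939 - 6P = 4P - 4201, hence P = 1914 and q = 3455.
After the shift, demand is qd = 14939 - 6P and supply is qs = 4P - 5365.
Equate the new curves: 14939 - 6P = 4P - 5365, giving 20304 = 10P, P = 2030.4, q = 2756.6.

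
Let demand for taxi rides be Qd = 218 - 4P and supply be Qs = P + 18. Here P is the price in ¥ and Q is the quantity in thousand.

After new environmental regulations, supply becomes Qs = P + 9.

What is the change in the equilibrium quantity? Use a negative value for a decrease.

Initially, 218 - 4P = P + 18, so 200 = 5P and P = 40, Q = 58.
With the change applied: demand Qd = 218 - 4P, supply Qs = P + 9.
Setting them equal: 218 - 4P = P + 9 → 209 = 5P, so P = 41.8 and Q = 50.8.
ΔQ = 50.8 − 58 = -7.2.

-7.2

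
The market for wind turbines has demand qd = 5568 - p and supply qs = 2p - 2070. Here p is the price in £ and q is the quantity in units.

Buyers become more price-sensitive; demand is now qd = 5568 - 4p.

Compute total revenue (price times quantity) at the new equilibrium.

Original equilibrium: 5568 - p = 2p - 2070 gives 7638 = 3p, so p = 2546 and q = 3022.
After the shift, demand is qd = 5568 - 4p and supply is qs = 2p - 2070.
Clearing the new market: 5568 - 4p = 2p - 2070, so p = 1273 and q = 476.
New expenditure = 1273 × 476 = 605948.

605948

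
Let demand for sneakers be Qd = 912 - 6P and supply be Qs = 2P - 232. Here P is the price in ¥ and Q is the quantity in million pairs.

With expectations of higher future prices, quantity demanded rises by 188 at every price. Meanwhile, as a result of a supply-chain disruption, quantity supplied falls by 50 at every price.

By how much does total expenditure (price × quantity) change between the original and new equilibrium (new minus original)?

+3247.625

Before the shock: 912 - 6P = 2P - 232 ⇒ 1144 = 8P ⇒ P = 143, Q = 54.
The new curves are Qd = 1100 - 6P (demand) and Qs = 2P - 282 (supply).
Equate the new curves: 1100 - 6P = 2P - 282, giving 1382 = 8P, P = 172.75, Q = 63.5.
Expenditure moves from 143×54 = 7722 to 172.75×63.5 = 10969.625; change = +3247.625.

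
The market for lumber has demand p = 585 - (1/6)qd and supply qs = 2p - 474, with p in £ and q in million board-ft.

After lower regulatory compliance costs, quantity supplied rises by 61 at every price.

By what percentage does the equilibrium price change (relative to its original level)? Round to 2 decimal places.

Original equilibrium: 3510 - 6p = 2p - 474 gives 3984 = 8p, so p = 498 and q = 522.
With the change applied: demand qd = 3510 - 6p, supply qs = 2p - 413.
Clearing the new market: 3510 - 6p = 2p - 413, so p = 490.375 and q = 567.75.
%Δp = (490.375 − 498) / 498 × 100 = -1.53%.

-1.53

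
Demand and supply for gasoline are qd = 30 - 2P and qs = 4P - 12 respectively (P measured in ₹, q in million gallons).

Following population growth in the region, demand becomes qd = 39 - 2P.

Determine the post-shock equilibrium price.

8.5

Initially, 30 - 2P = 4P - 12, so 42 = 6P and P = 7, q = 16.
The new curves are qd = 39 - 2P (demand) and qs = 4P - 12 (supply).
New equilibrium: 39 - 2P = 4P - 12 ⇒ 51 = 6P ⇒ P = 8.5, q = 22.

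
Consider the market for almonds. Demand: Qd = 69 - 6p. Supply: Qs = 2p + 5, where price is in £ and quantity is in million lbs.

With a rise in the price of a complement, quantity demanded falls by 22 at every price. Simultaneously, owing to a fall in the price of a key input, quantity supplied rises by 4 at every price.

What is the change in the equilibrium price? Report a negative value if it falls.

Original equilibrium: 69 - 6p = 2p + 5 gives 64 = 8p, so p = 8 and Q = 21.
After the shift, demand is Qd = 47 - 6p and supply is Qs = 2p + 9.
Setting them equal: 47 - 6p = 2p + 9 → 38 = 8p, so p = 4.75 and Q = 18.5.
Δp = 4.75 − 8 = -3.25.

-3.25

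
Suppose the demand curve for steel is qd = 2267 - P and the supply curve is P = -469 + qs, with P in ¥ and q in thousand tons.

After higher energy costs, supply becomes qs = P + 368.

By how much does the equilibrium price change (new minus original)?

+50.5

Original equilibrium: 2267 - P = P + 469 gives 1798 = 2P, so P = 899 and q = 1368.
With the change applied: demand qd = 2267 - P, supply qs = P + 368.
Clearing the new market: 2267 - P = P + 368, so P = 949.5 and q = 1317.5.
ΔP = 949.5 − 899 = +50.5.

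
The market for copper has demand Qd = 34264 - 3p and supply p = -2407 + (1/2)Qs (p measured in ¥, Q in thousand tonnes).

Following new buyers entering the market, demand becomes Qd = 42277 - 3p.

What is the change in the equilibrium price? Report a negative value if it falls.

Initially, 34264 - 3p = 2p + 4814, so 29450 = 5p and p = 5890, Q = 16594.
After the shift, demand is Qd = 42277 - 3p and supply is Qs = 2p + 4814.
Equate the new curves: 42277 - 3p = 2p + 4814, giving 37463 = 5p, p = 7492.6, Q = 19799.2.
Δp = 7492.6 − 5890 = +1602.6.

+1602.6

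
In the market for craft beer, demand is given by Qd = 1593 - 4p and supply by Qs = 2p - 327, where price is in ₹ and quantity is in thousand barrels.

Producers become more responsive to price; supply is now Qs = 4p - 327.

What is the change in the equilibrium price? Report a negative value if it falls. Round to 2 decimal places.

Solve the original market: 1593 - 4p = 2p - 327, hence p = 320 and Q = 313.
The new curves are Qd = 1593 - 4p (demand) and Qs = 4p - 327 (supply).
Clearing the new market: 1593 - 4p = 4p - 327, so p = 240 and Q = 633.
Δp = 240 − 320 = -80.00.

-80.00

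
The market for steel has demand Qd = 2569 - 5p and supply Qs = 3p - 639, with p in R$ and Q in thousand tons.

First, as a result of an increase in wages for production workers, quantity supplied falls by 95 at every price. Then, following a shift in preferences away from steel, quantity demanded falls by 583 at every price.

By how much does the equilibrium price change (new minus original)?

Solve the original market: 2569 - 5p = 3p - 639, hence p = 401 and Q = 564.
The shock moves the curves to Qd = 1986 - 5p and Qs = 3p - 734.
Clearing the new market: 1986 - 5p = 3p - 734, so p = 340 and Q = 286.
Δp = 340 − 401 = -61.

-61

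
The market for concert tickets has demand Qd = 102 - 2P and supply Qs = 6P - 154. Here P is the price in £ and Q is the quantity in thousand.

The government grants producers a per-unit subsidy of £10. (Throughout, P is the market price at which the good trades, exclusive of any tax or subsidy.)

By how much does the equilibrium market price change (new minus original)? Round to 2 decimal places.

-7.50

Solve the original market: 102 - 2P = 6P - 154, hence P = 32 and Q = 38.
Since sellers receive the price plus the subsidy, the effective supply curve becomes Qs = 6P - 94.
Clearing the new market: 102 - 2P = 6P - 94, so P = 24.5 and Q = 53.
ΔP = 24.5 − 32 = -7.50.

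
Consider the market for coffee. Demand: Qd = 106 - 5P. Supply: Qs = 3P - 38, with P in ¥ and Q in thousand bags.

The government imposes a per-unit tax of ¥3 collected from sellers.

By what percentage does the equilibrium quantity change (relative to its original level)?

Before the shock: 106 - 5P = 3P - 38 ⇒ 144 = 8P ⇒ P = 18, Q = 16.
Since sellers keep the price net of the tax, the effective supply curve becomes Qs = 3P - 47.
New equilibrium: 106 - 5P = 3P - 47 ⇒ 153 = 8P ⇒ P = 19.125, Q = 10.375.
%ΔQ = (10.375 − 16) / 16 × 100 = -35.15625%.

-35.15625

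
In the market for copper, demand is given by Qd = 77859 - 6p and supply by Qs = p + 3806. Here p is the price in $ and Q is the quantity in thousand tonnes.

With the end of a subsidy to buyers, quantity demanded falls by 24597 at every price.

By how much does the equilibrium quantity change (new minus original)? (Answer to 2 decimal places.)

Solve the original market: 77859 - 6p = p + 3806, hence p = 10579 and Q = 14385.
The new curves are Qd = 53262 - 6p (demand) and Qs = p + 3806 (supply).
New equilibrium: 53262 - 6p = p + 3806 ⇒ 49456 = 7p ⇒ p = 49456/7 ≈ 7065.1429, Q = 76098/7 ≈ 10871.1429.
ΔQ = 10871.1429 − 14385 = -3513.86.

-3513.86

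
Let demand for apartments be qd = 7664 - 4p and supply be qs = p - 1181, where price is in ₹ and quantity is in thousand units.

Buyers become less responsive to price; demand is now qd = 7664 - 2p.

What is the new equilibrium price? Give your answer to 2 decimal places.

Solve the original market: 7664 - 4p = p - 1181, hence p = 1769 and q = 588.
After the shift, demand is qd = 7664 - 2p and supply is qs = p - 1181.
Clearing the new market: 7664 - 2p = p - 1181, so p = 8845/3 ≈ 2948.3333 and q = 5302/3 ≈ 1767.3333.

2948.33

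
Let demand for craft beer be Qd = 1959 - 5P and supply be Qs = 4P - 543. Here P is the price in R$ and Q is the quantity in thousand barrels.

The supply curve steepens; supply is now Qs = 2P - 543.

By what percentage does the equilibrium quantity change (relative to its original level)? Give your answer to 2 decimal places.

-69.80

Before the shock: 1959 - 5P = 4P - 543 ⇒ 2502 = 9P ⇒ P = 278, Q = 569.
With the change applied: demand Qd = 1959 - 5P, supply Qs = 2P - 543.
Setting them equal: 1959 - 5P = 2P - 543 → 2502 = 7P, so P = 2502/7 ≈ 357.4286 and Q = 1203/7 ≈ 171.8571.
%ΔQ = (171.8571 − 569) / 569 × 100 = -69.80%.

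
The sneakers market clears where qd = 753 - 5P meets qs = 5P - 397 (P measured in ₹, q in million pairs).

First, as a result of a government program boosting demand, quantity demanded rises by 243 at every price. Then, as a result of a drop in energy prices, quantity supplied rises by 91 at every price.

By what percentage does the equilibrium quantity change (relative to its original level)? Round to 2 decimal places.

+93.82

Initially, 753 - 5P = 5P - 397, so 1150 = 10P and P = 115, q = 178.
After the shift, demand is qd = 996 - 5P and supply is qs = 5P - 306.
New equilibrium: 996 - 5P = 5P - 306 ⇒ 1302 = 10P ⇒ P = 130.2, q = 345.
%Δq = (345 − 178) / 178 × 100 = +93.82%.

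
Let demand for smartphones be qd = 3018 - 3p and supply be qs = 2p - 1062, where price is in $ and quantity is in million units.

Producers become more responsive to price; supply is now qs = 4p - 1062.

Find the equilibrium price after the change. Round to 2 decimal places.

Initially, 3018 - 3p = 2p - 1062, so 4080 = 5p and p = 816, q = 570.
The new curves are qd = 3018 - 3p (demand) and qs = 4p - 1062 (supply).
Clearing the new market: 3018 - 3p = 4p - 1062, so p = 4080/7 ≈ 582.8571 and q = 8886/7 ≈ 1269.4286.

582.86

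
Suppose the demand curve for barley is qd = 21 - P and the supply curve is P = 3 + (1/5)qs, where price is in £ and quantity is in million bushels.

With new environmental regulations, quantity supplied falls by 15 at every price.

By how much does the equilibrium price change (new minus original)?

+2.5

Solve the original market: 21 - P = 5P - 15, hence P = 6 and q = 15.
The shock moves the curves to qd = 21 - P and qs = 5P - 30.
Equate the new curves: 21 - P = 5P - 30, giving 51 = 6P, P = 8.5, q = 12.5.
ΔP = 8.5 − 6 = +2.5.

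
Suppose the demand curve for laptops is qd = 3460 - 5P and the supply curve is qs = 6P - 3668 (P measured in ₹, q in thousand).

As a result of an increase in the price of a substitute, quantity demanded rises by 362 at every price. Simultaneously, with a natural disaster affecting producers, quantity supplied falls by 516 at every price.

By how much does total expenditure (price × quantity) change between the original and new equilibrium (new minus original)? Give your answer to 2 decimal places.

Initially, 3460 - 5P = 6P - 3668, so 7128 = 11P and P = 648, q = 220.
After the shift, demand is qd = 3822 - 5P and supply is qs = 6P - 4184.
New equilibrium: 3822 - 5P = 6P - 4184 ⇒ 8006 = 11P ⇒ P = 8006/11 ≈ 727.8182, q = 2012/11 ≈ 182.9091.
Expenditure moves from 648×220 = 142560 to 727.8182×182.9091 = 133124.5620; change = -9435.44.

-9435.44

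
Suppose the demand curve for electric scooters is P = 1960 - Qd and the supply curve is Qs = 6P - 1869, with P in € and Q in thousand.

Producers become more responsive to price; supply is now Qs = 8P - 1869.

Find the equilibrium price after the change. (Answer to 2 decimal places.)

425.44

Initially, 1960 - P = 6P - 1869, so 3829 = 7P and P = 547, Q = 1413.
After the shift, demand is Qd = 1960 - P and supply is Qs = 8P - 1869.
Equate the new curves: 1960 - P = 8P - 1869, giving 3829 = 9P, P = 3829/9 ≈ 425.4444, Q = 13811/9 ≈ 1534.5556.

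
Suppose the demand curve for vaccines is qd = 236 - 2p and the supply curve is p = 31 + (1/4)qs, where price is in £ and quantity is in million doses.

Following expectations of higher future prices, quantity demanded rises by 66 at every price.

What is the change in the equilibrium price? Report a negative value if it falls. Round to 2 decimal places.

Initially, 236 - 2p = 4p - 124, so 360 = 6p and p = 60, q = 116.
With the change applied: demand qd = 302 - 2p, supply qs = 4p - 124.
Setting them equal: 302 - 2p = 4p - 124 → 426 = 6p, so p = 71 and q = 160.
Δp = 71 − 60 = +11.00.

+11.00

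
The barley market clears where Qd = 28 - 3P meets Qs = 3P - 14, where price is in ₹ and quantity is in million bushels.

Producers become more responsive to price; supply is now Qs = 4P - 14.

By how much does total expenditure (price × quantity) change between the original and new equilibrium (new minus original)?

Original equilibrium: 28 - 3P = 3P - 14 gives 42 = 6P, so P = 7 and Q = 7.
After the shift, demand is Qd = 28 - 3P and supply is Qs = 4P - 14.
New equilibrium: 28 - 3P = 4P - 14 ⇒ 42 = 7P ⇒ P = 6, Q = 10.
Expenditure moves from 7×7 = 49 to 6×10 = 60; change = +11.

+11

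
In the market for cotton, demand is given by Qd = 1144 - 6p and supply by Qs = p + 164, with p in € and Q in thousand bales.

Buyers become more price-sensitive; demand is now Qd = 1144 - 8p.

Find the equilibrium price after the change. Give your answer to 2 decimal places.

108.89

Solve the original market: 1144 - 6p = p + 164, hence p = 140 and Q = 304.
With the change applied: demand Qd = 1144 - 8p, supply Qs = p + 164.
New equilibrium: 1144 - 8p = p + 164 ⇒ 980 = 9p ⇒ p = 980/9 ≈ 108.8889, Q = 2456/9 ≈ 272.8889.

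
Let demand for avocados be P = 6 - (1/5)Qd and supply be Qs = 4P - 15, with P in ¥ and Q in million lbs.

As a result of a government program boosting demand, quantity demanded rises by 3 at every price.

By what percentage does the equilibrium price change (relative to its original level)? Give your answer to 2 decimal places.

+6.67

Before the shock: 30 - 5P = 4P - 15 ⇒ 45 = 9P ⇒ P = 5, Q = 5.
The new curves are Qd = 33 - 5P (demand) and Qs = 4P - 15 (supply).
Clearing the new market: 33 - 5P = 4P - 15, so P = 16/3 ≈ 5.3333 and Q = 19/3 ≈ 6.3333.
%ΔP = (5.3333 − 5) / 5 × 100 = +6.67%.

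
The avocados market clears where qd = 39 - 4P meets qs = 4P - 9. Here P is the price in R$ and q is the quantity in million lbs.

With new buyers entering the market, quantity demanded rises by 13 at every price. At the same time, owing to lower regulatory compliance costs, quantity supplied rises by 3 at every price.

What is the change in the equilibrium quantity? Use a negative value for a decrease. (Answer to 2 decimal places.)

+8.00

Before the shock: 39 - 4P = 4P - 9 ⇒ 48 = 8P ⇒ P = 6, q = 15.
The new curves are qd = 52 - 4P (demand) and qs = 4P - 6 (supply).
New equilibrium: 52 - 4P = 4P - 6 ⇒ 58 = 8P ⇒ P = 7.25, q = 23.
Δq = 23 − 15 = +8.00.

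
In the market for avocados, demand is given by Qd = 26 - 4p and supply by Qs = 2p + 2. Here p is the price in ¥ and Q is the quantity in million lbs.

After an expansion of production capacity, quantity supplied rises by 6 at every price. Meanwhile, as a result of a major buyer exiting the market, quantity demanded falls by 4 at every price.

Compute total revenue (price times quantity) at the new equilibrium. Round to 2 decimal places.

29.56

Initially, 26 - 4p = 2p + 2, so 24 = 6p and p = 4, Q = 10.
The new curves are Qd = 22 - 4p (demand) and Qs = 2p + 8 (supply).
New equilibrium: 22 - 4p = 2p + 8 ⇒ 14 = 6p ⇒ p = 7/3 ≈ 2.3333, Q = 38/3 ≈ 12.6667.
New expenditure = 2.3333 × 12.6667 = 29.56.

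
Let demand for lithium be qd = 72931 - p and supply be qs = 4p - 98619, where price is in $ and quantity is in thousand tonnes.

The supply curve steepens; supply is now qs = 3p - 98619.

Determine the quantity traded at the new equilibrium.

30043.5

Solve the original market: 72931 - p = 4p - 98619, hence p = 34310 and q = 38621.
After the shift, demand is qd = 72931 - p and supply is qs = 3p - 98619.
Setting them equal: 72931 - p = 3p - 98619 → 171550 = 4p, so p = 42887.5 and q = 30043.5.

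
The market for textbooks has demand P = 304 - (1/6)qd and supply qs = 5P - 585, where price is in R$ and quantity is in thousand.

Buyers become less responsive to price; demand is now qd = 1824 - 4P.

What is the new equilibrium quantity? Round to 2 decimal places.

753.33

Solve the original market: 1824 - 6P = 5P - 585, hence P = 219 and q = 510.
The shock moves the curves to qd = 1824 - 4P and qs = 5P - 585.
Equate the new curves: 1824 - 4P = 5P - 585, giving 2409 = 9P, P = 803/3 ≈ 267.6667, q = 2260/3 ≈ 753.3333.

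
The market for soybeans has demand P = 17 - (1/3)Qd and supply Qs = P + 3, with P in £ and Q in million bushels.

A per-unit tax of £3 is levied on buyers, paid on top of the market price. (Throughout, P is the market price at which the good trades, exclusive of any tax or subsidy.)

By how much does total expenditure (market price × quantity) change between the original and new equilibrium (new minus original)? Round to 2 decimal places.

-55.69

Initially, 51 - 3P = P + 3, so 48 = 4P and P = 12, Q = 15.
Since buyers pay the price plus the tax, the effective demand curve becomes Qd = 42 - 3P.
Clearing the new market: 42 - 3P = P + 3, so P = 9.75 and Q = 12.75.
Expenditure moves from 12×15 = 180 to 9.75×12.75 = 124.3125; change = -55.69.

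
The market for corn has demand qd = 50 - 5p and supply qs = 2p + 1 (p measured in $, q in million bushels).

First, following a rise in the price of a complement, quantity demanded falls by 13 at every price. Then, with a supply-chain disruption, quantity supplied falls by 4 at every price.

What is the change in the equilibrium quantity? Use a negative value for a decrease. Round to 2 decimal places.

Original equilibrium: 50 - 5p = 2p + 1 gives 49 = 7p, so p = 7 and q = 15.
After the shift, demand is qd = 37 - 5p and supply is qs = 2p - 3.
Equate the new curves: 37 - 5p = 2p - 3, giving 40 = 7p, p = 40/7 ≈ 5.7143, q = 59/7 ≈ 8.4286.
Δq = 8.4286 − 15 = -6.57.

-6.57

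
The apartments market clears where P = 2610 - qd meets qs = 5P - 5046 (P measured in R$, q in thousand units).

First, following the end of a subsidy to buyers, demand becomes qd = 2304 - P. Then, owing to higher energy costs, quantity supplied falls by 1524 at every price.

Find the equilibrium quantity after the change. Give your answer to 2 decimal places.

825.00

Initially, 2610 - P = 5P - 5046, so 7656 = 6P and P = 1276, q = 1334.
With the change applied: demand qd = 2304 - P, supply qs = 5P - 6570.
New equilibrium: 2304 - P = 5P - 6570 ⇒ 8874 = 6P ⇒ P = 1479, q = 825.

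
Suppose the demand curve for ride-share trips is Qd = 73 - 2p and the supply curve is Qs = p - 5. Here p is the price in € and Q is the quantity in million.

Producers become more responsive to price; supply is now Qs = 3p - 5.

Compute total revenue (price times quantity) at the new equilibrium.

Original equilibrium: 73 - 2p = p - 5 gives 78 = 3p, so p = 26 and Q = 21.
After the shift, demand is Qd = 73 - 2p and supply is Qs = 3p - 5.
Equate the new curves: 73 - 2p = 3p - 5, giving 78 = 5p, p = 15.6, Q = 41.8.
New expenditure = 15.6 × 41.8 = 652.08.

652.08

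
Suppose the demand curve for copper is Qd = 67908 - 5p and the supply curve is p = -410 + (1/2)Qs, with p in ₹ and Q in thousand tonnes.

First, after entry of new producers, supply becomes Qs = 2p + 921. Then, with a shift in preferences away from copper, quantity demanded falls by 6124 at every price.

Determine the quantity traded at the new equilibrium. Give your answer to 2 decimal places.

Solve the original market: 67908 - 5p = 2p + 820, hence p = 9584 and Q = 19988.
After the shift, demand is Qd = 61784 - 5p and supply is Qs = 2p + 921.
Clearing the new market: 61784 - 5p = 2p + 921, so p = 60863/7 ≈ 8694.7143 and Q = 128173/7 ≈ 18310.4286.

18310.43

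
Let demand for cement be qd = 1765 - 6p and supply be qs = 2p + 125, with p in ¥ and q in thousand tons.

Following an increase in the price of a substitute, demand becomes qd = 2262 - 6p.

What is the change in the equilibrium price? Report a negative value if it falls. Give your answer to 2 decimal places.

+62.13

Original equilibrium: 1765 - 6p = 2p + 125 gives 1640 = 8p, so p = 205 and q = 535.
With the change applied: demand qd = 2262 - 6p, supply qs = 2p + 125.
Clearing the new market: 2262 - 6p = 2p + 125, so p = 267.125 and q = 659.25.
Δp = 267.125 − 205 = +62.13.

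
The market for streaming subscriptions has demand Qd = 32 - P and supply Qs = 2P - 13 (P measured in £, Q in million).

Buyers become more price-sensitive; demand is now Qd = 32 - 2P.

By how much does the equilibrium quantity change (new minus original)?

Before the shock: 32 - P = 2P - 13 ⇒ 45 = 3P ⇒ P = 15, Q = 17.
After the shift, demand is Qd = 32 - 2P and supply is Qs = 2P - 13.
Equate the new curves: 32 - 2P = 2P - 13, giving 45 = 4P, P = 11.25, Q = 9.5.
ΔQ = 9.5 − 17 = -7.5.

-7.5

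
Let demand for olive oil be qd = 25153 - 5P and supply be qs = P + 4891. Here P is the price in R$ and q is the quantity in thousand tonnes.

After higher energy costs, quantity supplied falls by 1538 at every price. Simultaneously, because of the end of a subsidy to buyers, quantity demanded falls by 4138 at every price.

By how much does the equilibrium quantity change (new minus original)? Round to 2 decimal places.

Initially, 25153 - 5P = P + 4891, so 20262 = 6P and P = 3377, q = 8268.
The shock moves the curves to qd = 21015 - 5P and qs = P + 3353.
New equilibrium: 21015 - 5P = P + 3353 ⇒ 17662 = 6P ⇒ P = 8831/3 ≈ 2943.6667, q = 18890/3 ≈ 6296.6667.
Δq = 6296.6667 − 8268 = -1971.33.

-1971.33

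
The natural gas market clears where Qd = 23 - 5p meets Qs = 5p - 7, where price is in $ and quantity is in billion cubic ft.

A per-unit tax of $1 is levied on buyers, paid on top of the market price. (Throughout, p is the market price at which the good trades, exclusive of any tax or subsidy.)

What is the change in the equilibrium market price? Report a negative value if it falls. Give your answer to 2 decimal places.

Solve the original market: 23 - 5p = 5p - 7, hence p = 3 and Q = 8.
Since buyers pay the price plus the tax, the effective demand curve becomes Qd = 18 - 5p.
Clearing the new market: 18 - 5p = 5p - 7, so p = 2.5 and Q = 5.5.
Δp = 2.5 − 3 = -0.50.

-0.50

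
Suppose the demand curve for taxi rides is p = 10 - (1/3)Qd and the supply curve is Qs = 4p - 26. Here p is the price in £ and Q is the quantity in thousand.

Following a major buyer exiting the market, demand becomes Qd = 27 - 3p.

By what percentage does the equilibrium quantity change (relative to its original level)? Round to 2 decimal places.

Original equilibrium: 30 - 3p = 4p - 26 gives 56 = 7p, so p = 8 and Q = 6.
With the change applied: demand Qd = 27 - 3p, supply Qs = 4p - 26.
Setting them equal: 27 - 3p = 4p - 26 → 53 = 7p, so p = 53/7 ≈ 7.5714 and Q = 30/7 ≈ 4.2857.
%ΔQ = (4.2857 − 6) / 6 × 100 = -28.57%.

-28.57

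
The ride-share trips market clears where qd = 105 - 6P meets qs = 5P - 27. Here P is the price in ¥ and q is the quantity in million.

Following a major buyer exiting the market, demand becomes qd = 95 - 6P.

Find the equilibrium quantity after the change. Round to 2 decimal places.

28.45

Initially, 105 - 6P = 5P - 27, so 132 = 11P and P = 12, q = 33.
The shock moves the curves to qd = 95 - 6P and qs = 5P - 27.
Setting them equal: 95 - 6P = 5P - 27 → 122 = 11P, so P = 122/11 ≈ 11.0909 and q = 313/11 ≈ 28.4545.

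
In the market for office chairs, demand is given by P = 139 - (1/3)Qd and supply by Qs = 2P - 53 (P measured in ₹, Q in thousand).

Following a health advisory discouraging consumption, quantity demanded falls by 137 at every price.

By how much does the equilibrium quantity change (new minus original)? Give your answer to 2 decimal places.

-54.80

Before the shock: 417 - 3P = 2P - 53 ⇒ 470 = 5P ⇒ P = 94, Q = 135.
With the change applied: demand Qd = 280 - 3P, supply Qs = 2P - 53.
New equilibrium: 280 - 3P = 2P - 53 ⇒ 333 = 5P ⇒ P = 66.6, Q = 80.2.
ΔQ = 80.2 − 135 = -54.80.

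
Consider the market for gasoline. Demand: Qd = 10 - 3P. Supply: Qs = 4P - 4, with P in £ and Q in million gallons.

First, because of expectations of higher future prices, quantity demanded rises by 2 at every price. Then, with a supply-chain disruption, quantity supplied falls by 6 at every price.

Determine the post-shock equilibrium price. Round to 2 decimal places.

3.14

Initially, 10 - 3P = 4P - 4, so 14 = 7P and P = 2, Q = 4.
With the change applied: demand Qd = 12 - 3P, supply Qs = 4P - 10.
Clearing the new market: 12 - 3P = 4P - 10, so P = 22/7 ≈ 3.1429 and Q = 18/7 ≈ 2.5714.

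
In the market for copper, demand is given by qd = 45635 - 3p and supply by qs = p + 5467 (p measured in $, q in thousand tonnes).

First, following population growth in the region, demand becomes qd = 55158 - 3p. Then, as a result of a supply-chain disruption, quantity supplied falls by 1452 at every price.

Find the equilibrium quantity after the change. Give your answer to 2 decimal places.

Initially, 45635 - 3p = p + 5467, so 40168 = 4p and p = 10042, q = 15509.
The shock moves the curves to qd = 55158 - 3p and qs = p + 4015.
Setting them equal: 55158 - 3p = p + 4015 → 51143 = 4p, so p = 12785.75 and q = 16800.75.

16800.75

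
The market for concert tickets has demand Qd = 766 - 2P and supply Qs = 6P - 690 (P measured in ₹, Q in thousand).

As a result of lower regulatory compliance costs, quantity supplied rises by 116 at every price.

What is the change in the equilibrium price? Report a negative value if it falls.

-14.5

Initially, 766 - 2P = 6P - 690, so 1456 = 8P and P = 182, Q = 402.
The shock moves the curves to Qd = 766 - 2P and Qs = 6P - 574.
New equilibrium: 766 - 2P = 6P - 574 ⇒ 1340 = 8P ⇒ P = 167.5, Q = 431.
ΔP = 167.5 − 182 = -14.5.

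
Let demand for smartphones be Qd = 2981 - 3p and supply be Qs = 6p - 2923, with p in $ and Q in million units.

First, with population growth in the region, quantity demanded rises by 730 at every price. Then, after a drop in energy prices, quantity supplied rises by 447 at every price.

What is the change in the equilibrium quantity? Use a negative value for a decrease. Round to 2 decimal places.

+635.67

Solve the original market: 2981 - 3p = 6p - 2923, hence p = 656 and Q = 1013.
The shock moves the curves to Qd = 3711 - 3p and Qs = 6p - 2476.
Setting them equal: 3711 - 3p = 6p - 2476 → 6187 = 9p, so p = 6187/9 ≈ 687.4444 and Q = 4946/3 ≈ 1648.6667.
ΔQ = 1648.6667 − 1013 = +635.67.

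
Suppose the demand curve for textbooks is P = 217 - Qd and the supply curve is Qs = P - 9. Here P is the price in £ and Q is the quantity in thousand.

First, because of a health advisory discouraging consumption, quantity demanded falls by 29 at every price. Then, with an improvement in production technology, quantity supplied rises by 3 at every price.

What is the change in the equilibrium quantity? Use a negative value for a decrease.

Original equilibrium: 217 - P = P - 9 gives 226 = 2P, so P = 113 and Q = 104.
With the change applied: demand Qd = 188 - P, supply Qs = P - 6.
Equate the new curves: 188 - P = P - 6, giving 194 = 2P, P = 97, Q = 91.
ΔQ = 91 − 104 = -13.

-13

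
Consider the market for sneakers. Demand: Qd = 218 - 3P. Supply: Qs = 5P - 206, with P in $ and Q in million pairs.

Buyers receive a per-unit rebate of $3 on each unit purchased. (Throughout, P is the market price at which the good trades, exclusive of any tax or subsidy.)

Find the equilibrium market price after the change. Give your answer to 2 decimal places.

54.13

Initially, 218 - 3P = 5P - 206, so 424 = 8P and P = 53, Q = 59.
Since buyers' out-of-pocket price is the market price minus the rebate, the effective demand curve becomes Qd = 227 - 3P.
Equate the new curves: 227 - 3P = 5P - 206, giving 433 = 8P, P = 54.125, Q = 64.625.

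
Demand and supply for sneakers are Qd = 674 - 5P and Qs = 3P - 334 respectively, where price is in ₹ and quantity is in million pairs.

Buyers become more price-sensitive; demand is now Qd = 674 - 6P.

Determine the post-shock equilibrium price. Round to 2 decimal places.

Original equilibrium: 674 - 5P = 3P - 334 gives 1008 = 8P, so P = 126 and Q = 44.
The new curves are Qd = 674 - 6P (demand) and Qs = 3P - 334 (supply).
Setting them equal: 674 - 6P = 3P - 334 → 1008 = 9P, so P = 112 and Q = 2.

112.00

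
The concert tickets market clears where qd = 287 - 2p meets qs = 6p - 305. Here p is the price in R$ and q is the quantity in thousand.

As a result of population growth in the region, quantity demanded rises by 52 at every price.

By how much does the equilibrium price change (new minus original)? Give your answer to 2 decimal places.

Before the shock: 287 - 2p = 6p - 305 ⇒ 592 = 8p ⇒ p = 74, q = 139.
After the shift, demand is qd = 339 - 2p and supply is qs = 6p - 305.
Equate the new curves: 339 - 2p = 6p - 305, giving 644 = 8p, p = 80.5, q = 178.
Δp = 80.5 − 74 = +6.50.

+6.50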